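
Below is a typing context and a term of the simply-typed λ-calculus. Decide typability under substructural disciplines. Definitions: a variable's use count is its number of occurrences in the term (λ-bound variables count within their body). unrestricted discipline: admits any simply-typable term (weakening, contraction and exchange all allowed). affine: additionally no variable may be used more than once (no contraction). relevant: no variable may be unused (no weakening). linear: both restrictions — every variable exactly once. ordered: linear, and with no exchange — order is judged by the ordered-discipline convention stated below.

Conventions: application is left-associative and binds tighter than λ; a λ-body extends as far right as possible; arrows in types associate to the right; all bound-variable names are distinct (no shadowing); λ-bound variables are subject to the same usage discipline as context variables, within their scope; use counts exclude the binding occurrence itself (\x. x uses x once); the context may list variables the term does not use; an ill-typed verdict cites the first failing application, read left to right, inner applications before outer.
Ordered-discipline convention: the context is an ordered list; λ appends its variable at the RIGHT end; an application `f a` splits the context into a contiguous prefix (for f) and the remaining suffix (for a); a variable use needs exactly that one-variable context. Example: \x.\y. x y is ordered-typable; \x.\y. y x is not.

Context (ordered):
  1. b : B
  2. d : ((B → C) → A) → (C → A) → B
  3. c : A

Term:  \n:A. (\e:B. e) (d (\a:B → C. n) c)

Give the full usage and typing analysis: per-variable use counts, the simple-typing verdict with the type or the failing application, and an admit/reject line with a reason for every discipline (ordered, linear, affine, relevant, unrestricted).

variable uses: b: 0; d: 1; c: 1; n (λ-bound): 1; e (λ-bound): 1; a (λ-bound): 0
uses in reading order: e, d, n, c
typing: ill-typed: a function awaiting C → A gets A
ordered: ✗, not simply typable
linear: ✗, fails simple typing
affine: ✗, a type mismatch blocks all five
relevant: ✗, the type mismatch rejects it
unrestricted: ✗, not simply typable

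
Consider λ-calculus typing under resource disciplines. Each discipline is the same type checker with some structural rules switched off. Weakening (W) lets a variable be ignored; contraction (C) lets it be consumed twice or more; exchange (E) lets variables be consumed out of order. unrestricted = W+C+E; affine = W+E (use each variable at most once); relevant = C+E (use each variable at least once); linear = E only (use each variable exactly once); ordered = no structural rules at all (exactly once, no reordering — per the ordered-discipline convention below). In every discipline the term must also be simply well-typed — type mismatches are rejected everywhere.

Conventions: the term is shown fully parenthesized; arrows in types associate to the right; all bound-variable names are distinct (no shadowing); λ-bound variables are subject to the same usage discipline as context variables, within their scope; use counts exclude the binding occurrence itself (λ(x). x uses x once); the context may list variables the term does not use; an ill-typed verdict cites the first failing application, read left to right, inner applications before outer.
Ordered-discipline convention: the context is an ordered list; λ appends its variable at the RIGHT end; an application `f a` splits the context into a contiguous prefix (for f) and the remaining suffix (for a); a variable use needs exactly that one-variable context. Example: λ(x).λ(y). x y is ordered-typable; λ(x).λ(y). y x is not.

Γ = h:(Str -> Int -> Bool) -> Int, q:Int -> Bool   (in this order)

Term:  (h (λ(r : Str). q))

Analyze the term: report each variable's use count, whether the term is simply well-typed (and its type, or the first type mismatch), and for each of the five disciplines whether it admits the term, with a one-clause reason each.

use counts: h ×1, q ×1, r [bound] ×0
order of uses: h, q
typing: well-typed — term : Int
ordered: ✗, unused: r — weakening required
linear: ✗, unused: r — weakening required
affine: ✓, at most one use each (h, q, r)
relevant: ✗, unused: r — weakening required
unrestricted: ✓, type-checks (Int) and nothing is barred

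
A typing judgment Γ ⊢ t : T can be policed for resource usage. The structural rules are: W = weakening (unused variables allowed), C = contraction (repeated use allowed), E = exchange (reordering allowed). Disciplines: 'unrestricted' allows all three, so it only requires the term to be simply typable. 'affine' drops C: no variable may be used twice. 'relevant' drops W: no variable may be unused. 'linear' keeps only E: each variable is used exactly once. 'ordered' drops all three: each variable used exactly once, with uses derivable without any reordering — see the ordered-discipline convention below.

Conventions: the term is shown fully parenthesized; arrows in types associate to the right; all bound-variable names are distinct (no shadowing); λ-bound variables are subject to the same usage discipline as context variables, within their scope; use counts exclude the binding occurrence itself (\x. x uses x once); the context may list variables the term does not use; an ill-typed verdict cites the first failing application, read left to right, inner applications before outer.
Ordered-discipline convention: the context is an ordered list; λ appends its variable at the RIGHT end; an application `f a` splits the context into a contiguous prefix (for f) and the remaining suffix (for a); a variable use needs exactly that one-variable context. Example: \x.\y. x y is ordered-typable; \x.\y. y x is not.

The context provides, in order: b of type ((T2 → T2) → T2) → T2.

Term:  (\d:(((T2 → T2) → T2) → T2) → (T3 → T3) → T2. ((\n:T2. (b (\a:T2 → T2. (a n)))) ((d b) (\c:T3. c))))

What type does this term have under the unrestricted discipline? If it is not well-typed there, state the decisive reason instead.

term : ((((T2 → T2) → T2) → T2) → (T3 → T3) → T2) → T2
usage: b: 2; d (λ-bound): 1; n (λ-bound): 1; a (λ-bound): 1; c (λ-bound): 1
uses in reading order: b, a, n, d, b, c
typing: ✓ — ((((T2 → T2) → T2) → T2) → (T3 → T3) → T2) → T2
all disciplines: ordered ✗; linear ✗; affine ✗; relevant ✓; unrestricted ✓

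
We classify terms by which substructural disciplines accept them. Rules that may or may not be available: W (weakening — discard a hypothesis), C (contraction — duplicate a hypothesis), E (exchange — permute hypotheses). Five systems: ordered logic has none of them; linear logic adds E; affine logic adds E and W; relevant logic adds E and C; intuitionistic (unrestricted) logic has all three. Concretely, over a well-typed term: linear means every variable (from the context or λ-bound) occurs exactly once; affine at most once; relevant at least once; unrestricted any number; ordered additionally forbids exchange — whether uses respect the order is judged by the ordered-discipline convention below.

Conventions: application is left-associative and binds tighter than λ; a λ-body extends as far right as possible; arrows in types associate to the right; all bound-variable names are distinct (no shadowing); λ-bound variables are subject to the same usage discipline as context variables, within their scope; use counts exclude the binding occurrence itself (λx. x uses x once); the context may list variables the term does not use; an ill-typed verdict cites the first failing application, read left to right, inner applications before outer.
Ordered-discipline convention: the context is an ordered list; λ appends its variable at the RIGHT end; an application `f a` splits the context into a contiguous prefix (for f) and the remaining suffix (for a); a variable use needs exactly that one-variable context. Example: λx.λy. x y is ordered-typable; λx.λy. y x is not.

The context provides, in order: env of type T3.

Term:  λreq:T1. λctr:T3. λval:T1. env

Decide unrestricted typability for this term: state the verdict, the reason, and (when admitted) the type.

yes — well-typed at T1 → T3 → T1 → T3; no restrictions here; term : T1 → T3 → T1 → T3
counts: env: 1, req (λ-bound): 0, ctr (λ-bound): 0, val (λ-bound): 0
left-to-right use order: env
typing: the term checks, with type T1 → T3 → T1 → T3
per-discipline verdicts: ordered ✗ · linear ✗ · affine ✓ · relevant ✗ · unrestricted ✓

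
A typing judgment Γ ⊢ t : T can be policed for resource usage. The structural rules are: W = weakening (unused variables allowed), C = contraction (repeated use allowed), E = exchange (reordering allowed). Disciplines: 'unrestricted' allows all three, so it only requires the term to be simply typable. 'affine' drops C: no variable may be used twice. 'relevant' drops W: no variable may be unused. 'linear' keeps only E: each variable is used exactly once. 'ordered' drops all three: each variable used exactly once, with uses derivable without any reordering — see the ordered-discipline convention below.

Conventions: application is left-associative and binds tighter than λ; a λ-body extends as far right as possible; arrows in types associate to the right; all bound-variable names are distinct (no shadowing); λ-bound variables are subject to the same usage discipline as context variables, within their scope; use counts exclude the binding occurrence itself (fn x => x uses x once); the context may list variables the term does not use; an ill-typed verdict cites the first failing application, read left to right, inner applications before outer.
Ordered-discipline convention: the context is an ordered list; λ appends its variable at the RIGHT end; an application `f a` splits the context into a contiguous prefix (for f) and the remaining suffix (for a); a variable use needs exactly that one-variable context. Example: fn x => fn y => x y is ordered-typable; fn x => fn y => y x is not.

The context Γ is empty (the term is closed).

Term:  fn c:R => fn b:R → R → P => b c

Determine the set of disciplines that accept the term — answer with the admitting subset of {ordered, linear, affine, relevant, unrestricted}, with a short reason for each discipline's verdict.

admitting disciplines: linear, affine, relevant, unrestricted
counts: c (λ-bound)=1; b (λ-bound)=1
use order (left to right): b, c
typing: well-typed — term : R → (R → R → P) → R → P
ordered: ✗ — no contiguous prefix/suffix split fits b, c
linear: ✓ — exactly-once usage across c, b
affine: ✓ — none of c, b used more than once
relevant: ✓ — at least one use each (c, b)
unrestricted: ✓ — simply typable at R → (R → R → P) → R → P; W, C, E all held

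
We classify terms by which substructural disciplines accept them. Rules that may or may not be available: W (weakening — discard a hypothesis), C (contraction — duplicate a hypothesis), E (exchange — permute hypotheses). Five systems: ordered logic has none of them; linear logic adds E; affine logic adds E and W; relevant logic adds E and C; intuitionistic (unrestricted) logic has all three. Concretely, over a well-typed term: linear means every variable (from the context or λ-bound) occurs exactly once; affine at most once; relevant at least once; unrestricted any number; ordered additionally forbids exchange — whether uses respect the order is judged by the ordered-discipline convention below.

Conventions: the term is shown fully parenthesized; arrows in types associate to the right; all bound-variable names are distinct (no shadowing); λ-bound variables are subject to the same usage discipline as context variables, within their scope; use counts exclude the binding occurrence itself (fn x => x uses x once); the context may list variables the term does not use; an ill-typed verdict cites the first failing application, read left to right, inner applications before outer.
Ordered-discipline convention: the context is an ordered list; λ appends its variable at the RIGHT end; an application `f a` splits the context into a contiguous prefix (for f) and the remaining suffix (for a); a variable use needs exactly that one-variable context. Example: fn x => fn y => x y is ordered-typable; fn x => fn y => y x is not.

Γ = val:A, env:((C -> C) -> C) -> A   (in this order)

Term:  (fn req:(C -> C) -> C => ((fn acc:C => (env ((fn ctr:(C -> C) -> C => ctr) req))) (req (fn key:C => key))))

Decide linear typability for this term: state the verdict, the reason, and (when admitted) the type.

no — needs contraction — req ×2; needs weakening: val, acc unused
usage: val ×0, env ×1, req [bound] ×2, acc [bound] ×0, ctr [bound] ×1, key [bound] ×1
uses in reading order: env, ctr, req, req, key
typing: ✓ — ((C -> C) -> C) -> A
across the five disciplines: ordered ✗; linear ✗; affine ✗; relevant ✗; unrestricted ✓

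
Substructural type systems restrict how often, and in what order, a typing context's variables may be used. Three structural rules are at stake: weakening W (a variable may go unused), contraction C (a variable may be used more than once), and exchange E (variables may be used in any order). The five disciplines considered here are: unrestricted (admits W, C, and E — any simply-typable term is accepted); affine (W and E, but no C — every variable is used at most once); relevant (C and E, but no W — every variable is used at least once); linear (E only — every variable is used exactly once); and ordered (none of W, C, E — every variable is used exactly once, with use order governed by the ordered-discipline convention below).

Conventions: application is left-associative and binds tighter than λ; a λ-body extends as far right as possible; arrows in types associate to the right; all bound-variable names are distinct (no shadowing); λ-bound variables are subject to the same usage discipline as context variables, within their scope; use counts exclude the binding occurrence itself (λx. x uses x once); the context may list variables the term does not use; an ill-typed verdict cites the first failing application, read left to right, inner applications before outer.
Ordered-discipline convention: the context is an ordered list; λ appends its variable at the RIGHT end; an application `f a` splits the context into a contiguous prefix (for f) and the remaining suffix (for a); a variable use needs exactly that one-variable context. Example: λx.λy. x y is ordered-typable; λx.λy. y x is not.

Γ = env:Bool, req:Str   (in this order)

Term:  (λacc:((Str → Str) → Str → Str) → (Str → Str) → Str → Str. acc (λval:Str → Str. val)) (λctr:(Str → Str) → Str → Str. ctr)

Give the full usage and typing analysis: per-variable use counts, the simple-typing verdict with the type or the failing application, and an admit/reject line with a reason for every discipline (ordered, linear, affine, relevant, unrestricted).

counts: env: 0×, req: 0×, acc (bound): 1×, val (bound): 1×, ctr (bound): 1×
use order (left to right): acc, val, ctr
typing: ✓ — (Str → Str) → Str → Str
ordered: ✗ — needs weakening: env, req unused
linear: ✗ — needs weakening: env, req unused
affine: ✓ — at most one use each (env, req, acc, val, ctr)
relevant: ✗ — needs weakening: env, req unused
unrestricted: ✓ — simply typable at (Str → Str) → Str → Str; W, C, E all held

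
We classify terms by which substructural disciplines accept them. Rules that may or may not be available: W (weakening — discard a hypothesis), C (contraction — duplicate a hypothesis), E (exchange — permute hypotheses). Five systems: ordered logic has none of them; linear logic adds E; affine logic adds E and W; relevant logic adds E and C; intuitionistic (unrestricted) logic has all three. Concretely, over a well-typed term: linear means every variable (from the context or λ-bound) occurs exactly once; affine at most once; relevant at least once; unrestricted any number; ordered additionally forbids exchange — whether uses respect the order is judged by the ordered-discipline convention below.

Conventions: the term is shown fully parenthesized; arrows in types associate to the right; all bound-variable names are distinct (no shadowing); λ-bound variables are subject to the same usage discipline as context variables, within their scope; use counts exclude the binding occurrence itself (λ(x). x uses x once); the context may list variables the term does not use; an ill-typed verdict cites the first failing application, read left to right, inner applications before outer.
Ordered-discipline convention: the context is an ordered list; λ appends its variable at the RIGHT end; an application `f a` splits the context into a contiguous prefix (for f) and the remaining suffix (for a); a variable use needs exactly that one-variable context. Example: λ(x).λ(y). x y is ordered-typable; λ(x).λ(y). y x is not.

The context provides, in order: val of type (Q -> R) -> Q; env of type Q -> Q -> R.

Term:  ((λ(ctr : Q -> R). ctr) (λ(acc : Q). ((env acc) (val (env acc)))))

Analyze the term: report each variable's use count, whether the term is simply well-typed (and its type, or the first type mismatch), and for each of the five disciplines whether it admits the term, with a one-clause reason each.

counts: val ×1, env ×2, ctr [bound] ×1, acc [bound] ×2
use order (left to right): ctr, env, acc, val, env, acc
typing: the term checks, with type Q -> R
ordered ✗ (repeated use of env ×2, acc ×2)
linear ✗ (repeated use of env ×2, acc ×2)
affine ✗ (repeated use of env ×2, acc ×2)
relevant ✓ (at least one use each (val, env, ctr, acc))
unrestricted ✓ (well-typed at Q -> R; no restrictions here)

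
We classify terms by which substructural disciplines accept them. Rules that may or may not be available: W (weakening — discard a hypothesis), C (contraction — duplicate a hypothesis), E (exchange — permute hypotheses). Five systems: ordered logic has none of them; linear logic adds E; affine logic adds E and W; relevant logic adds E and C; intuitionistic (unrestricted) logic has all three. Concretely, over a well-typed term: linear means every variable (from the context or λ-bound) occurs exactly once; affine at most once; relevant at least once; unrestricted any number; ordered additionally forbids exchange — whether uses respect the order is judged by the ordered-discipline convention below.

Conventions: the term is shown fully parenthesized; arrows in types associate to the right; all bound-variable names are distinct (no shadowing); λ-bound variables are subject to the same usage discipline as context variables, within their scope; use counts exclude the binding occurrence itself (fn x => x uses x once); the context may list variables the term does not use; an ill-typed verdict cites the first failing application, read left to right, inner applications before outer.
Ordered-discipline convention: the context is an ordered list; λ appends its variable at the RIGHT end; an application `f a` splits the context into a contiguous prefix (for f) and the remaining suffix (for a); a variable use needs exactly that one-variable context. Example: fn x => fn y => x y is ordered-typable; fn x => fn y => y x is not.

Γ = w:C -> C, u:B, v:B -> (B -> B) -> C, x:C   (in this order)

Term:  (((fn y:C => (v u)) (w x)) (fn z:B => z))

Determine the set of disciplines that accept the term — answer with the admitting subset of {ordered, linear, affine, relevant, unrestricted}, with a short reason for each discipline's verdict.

admitting disciplines: affine, unrestricted
variable uses: w ×1, u ×1, v ×1, x ×1, y (bound) ×0, z (bound) ×1
uses in reading order: v, u, w, x, z
typing: well-typed at C
ordered: ✗ — unused: y — weakening required
linear: ✗ — unused: y — weakening required
affine: ✓ — no duplicate uses among w, u, v, x, y, z
relevant: ✗ — unused: y — weakening required
unrestricted: ✓ — simply typable at C; W, C, E all held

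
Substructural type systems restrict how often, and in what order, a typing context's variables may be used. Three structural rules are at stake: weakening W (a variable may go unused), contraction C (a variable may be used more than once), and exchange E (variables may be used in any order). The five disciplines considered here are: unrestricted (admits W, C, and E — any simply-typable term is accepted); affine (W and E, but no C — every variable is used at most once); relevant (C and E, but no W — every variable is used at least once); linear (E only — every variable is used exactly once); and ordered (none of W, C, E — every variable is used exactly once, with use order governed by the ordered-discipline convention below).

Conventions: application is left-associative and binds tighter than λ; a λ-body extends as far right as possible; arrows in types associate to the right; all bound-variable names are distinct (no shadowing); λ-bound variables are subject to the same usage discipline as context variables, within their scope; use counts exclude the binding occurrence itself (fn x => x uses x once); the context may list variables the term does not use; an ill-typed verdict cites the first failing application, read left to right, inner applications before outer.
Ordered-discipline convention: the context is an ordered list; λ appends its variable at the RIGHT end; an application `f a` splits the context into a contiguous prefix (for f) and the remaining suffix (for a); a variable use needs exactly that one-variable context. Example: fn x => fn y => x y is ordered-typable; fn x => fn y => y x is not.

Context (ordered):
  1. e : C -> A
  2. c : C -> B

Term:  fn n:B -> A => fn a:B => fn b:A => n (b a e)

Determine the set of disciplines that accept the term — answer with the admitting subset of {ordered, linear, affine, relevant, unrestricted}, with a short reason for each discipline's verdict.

admitted by: none
counts: e ×1, c ×0, n [bound] ×1, a [bound] ×1, b [bound] ×1
left-to-right use order: n, b, a, e
typing: ill-typed: can't apply a value of type A
ordered ✗ (a type mismatch blocks all five)
linear ✗ (the type mismatch rejects it)
affine ✗ (not simply typable)
relevant ✗ (fails simple typing)
unrestricted ✗ (a type mismatch blocks all five)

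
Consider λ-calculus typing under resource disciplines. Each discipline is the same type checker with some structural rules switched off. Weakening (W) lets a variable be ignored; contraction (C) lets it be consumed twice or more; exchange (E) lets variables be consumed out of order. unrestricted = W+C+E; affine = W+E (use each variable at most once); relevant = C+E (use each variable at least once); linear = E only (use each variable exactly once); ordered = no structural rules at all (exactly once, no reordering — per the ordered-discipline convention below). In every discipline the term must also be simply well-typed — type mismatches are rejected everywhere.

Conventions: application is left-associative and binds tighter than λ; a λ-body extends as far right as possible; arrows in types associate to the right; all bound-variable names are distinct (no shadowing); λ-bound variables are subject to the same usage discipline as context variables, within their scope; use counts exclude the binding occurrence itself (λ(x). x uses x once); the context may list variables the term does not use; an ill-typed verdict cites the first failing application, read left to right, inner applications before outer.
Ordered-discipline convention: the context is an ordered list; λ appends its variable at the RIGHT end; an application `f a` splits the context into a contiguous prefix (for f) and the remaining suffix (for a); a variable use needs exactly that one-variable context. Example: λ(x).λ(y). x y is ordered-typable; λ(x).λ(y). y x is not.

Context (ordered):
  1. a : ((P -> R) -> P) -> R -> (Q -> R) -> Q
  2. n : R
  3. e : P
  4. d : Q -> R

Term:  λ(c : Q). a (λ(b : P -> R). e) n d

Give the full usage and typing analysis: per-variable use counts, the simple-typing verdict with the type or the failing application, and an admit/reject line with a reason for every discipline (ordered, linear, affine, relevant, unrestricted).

counts: a: 1×; n: 1×; e: 1×; d: 1×; c [bound]: 0×; b [bound]: 0×
order of uses: a, e, n, d
typing: the term checks, with type Q -> Q
ordered ✗ (unused: c, b — weakening required)
linear ✗ (unused: c, b — weakening required)
affine ✓ (no duplicate uses among a, n, e, d, c, b)
relevant ✗ (unused: c, b — weakening required)
unrestricted ✓ (simply typable at Q -> Q; W, C, E all held)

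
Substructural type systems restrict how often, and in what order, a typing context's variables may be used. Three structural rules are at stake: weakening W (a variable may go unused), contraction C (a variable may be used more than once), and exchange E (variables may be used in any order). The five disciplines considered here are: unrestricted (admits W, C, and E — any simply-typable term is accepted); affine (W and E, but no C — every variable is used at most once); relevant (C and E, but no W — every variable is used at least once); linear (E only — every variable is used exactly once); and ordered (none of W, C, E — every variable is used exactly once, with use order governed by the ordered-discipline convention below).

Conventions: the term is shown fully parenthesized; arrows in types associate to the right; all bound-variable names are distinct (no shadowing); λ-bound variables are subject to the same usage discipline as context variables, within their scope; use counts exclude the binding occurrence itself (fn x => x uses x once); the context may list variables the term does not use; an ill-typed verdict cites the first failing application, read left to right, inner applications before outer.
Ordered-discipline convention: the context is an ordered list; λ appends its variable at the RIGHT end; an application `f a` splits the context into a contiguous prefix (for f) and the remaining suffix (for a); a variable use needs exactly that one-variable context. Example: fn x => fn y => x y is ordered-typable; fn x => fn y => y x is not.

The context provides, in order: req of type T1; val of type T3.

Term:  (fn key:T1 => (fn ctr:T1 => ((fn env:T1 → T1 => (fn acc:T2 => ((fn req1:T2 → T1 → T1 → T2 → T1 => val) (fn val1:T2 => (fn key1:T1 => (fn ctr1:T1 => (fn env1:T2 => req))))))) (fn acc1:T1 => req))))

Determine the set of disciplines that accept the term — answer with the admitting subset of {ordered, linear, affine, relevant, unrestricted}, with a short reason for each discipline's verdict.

admitting disciplines: unrestricted
usage: req=2, val=1, key (bound)=0, ctr (bound)=0, env (bound)=0, acc (bound)=0, req1 (bound)=0, val1 (bound)=0, key1 (bound)=0, ctr1 (bound)=0, env1 (bound)=0, acc1 (bound)=0
use order (left to right): val, req, req
typing: well-typed at T1 → T1 → T2 → T3
ordered: ✗ — needs contraction — req ×2; needs weakening: key, ctr, env, acc, req1, val1, key1, ctr1, env1, acc1 unused
linear: ✗ — needs contraction — req ×2; needs weakening: key, ctr, env, acc, req1, val1, key1, ctr1, env1, acc1 unused
affine: ✗ — needs contraction — req ×2
relevant: ✗ — needs weakening: key, ctr, env, acc, req1, val1, key1, ctr1, env1, acc1 unused
unrestricted: ✓ — well-typed at T1 → T1 → T2 → T3; no restrictions here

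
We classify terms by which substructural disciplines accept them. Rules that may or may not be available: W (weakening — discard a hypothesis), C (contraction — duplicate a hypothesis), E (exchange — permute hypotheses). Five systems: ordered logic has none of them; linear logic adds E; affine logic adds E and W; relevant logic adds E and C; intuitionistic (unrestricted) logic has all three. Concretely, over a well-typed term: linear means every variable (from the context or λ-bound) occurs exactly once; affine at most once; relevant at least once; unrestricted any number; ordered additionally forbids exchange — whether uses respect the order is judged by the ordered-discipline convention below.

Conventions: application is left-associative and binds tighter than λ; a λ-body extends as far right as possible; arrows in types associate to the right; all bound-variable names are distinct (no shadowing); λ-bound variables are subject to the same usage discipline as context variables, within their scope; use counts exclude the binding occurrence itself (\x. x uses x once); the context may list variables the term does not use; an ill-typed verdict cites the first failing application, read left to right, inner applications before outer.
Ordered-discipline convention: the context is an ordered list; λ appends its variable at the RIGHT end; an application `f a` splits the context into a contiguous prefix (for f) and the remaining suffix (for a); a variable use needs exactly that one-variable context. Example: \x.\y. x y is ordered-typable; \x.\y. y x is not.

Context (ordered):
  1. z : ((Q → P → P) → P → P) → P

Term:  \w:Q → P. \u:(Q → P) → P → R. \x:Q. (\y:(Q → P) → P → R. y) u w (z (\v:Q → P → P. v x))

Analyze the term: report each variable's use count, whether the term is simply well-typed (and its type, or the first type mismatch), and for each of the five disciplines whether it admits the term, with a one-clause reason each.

usage: z=1, w [bound]=1, u [bound]=1, x [bound]=1, y [bound]=1, v [bound]=1
use order (left to right): y, u, w, z, v, x
typing: well-typed at (Q → P) → ((Q → P) → P → R) → Q → R
ordered ✗ (needs exchange: uses follow y, u, w, z, v, x)
linear ✓ (each of z, w, u, x, y, v used exactly once)
affine ✓ (at most one use each (z, w, u, x, y, v))
relevant ✓ (z, w, u, x, y, v: all used, weakening unneeded)
unrestricted ✓ (simply typable at (Q → P) → ((Q → P) → P → R) → Q → R; W, C, E all held)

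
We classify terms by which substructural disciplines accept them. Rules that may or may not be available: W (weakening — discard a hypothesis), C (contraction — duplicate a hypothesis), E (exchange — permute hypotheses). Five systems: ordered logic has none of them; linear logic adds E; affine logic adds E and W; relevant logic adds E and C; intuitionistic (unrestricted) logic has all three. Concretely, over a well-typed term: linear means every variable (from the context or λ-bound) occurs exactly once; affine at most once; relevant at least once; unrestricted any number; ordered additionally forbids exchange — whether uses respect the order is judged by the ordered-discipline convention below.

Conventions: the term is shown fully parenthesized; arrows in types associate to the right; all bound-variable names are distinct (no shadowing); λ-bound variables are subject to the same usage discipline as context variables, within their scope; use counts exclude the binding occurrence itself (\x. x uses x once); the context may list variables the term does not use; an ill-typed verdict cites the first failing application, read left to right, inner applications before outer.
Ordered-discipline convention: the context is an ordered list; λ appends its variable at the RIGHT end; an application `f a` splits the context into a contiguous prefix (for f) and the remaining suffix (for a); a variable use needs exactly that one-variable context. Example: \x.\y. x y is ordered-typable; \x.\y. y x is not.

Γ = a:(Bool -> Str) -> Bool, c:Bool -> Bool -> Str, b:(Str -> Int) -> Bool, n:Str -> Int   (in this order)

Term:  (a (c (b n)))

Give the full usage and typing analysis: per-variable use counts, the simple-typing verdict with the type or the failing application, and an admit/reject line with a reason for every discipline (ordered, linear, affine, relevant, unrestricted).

usage: a ×1; c ×1; b ×1; n ×1
left-to-right use order: a, c, b, n
typing: well-typed — term : Bool
ordered ✓ (a, c, b, n: once each, no exchange needed)
linear ✓ (a, c, b, n: one use apiece)
affine ✓ (a, c, b, n: no repeats, contraction unneeded)
relevant ✓ (at least one use each (a, c, b, n))
unrestricted ✓ (type-checks (Bool) and nothing is barred)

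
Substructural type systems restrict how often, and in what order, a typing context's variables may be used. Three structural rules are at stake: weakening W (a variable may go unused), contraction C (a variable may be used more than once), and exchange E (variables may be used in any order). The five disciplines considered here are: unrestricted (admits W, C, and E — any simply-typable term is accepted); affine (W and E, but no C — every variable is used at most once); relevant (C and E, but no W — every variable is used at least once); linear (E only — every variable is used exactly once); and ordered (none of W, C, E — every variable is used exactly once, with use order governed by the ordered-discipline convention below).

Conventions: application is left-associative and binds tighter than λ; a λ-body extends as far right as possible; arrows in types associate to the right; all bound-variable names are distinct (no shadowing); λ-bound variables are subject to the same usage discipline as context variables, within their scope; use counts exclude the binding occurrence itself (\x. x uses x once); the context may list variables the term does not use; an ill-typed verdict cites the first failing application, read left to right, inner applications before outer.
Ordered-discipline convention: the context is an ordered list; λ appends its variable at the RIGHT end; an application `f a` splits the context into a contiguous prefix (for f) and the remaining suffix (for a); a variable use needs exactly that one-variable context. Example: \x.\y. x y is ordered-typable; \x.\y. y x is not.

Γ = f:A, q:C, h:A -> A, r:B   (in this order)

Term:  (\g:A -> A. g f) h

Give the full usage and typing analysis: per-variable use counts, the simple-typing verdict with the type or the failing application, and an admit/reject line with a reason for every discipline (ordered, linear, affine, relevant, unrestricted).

counts: f: 1, q: 0, h: 1, r: 0, g [bound]: 1
order of uses: g, f, h
typing: ✓ — A
ordered: ✗, q, r never used (weakening)
linear: ✗, q, r never used (weakening)
affine: ✓, at most one use each (f, q, h, r, g)
relevant: ✗, q, r never used (weakening)
unrestricted: ✓, type-checks (A) and nothing is barred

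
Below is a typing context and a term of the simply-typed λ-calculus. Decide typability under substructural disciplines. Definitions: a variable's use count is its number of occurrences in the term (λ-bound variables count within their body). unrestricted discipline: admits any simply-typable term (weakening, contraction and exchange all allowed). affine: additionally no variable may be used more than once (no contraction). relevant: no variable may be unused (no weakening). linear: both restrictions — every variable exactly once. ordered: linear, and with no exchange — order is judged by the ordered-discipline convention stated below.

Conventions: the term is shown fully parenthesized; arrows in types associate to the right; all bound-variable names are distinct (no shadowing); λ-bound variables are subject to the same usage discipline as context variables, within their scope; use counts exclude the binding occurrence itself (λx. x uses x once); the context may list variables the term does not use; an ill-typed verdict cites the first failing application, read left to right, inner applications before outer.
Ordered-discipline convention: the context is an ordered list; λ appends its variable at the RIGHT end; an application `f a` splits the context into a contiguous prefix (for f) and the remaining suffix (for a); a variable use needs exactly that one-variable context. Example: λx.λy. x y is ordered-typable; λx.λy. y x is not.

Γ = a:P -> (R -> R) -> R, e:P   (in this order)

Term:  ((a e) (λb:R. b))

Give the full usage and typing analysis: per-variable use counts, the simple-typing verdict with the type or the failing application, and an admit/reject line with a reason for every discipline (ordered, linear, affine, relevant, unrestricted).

usage: a: 1×, e: 1×, b [bound]: 1×
use order (left to right): a, e, b
typing: well-typed — term : R
ordered: ✓ — a, e, b once each; derivable with no W/C/E
linear: ✓ — single use per variable (a, e, b)
affine: ✓ — no duplicate uses among a, e, b
relevant: ✓ — at least one use each (a, e, b)
unrestricted: ✓ — type-checks (R) and nothing is barred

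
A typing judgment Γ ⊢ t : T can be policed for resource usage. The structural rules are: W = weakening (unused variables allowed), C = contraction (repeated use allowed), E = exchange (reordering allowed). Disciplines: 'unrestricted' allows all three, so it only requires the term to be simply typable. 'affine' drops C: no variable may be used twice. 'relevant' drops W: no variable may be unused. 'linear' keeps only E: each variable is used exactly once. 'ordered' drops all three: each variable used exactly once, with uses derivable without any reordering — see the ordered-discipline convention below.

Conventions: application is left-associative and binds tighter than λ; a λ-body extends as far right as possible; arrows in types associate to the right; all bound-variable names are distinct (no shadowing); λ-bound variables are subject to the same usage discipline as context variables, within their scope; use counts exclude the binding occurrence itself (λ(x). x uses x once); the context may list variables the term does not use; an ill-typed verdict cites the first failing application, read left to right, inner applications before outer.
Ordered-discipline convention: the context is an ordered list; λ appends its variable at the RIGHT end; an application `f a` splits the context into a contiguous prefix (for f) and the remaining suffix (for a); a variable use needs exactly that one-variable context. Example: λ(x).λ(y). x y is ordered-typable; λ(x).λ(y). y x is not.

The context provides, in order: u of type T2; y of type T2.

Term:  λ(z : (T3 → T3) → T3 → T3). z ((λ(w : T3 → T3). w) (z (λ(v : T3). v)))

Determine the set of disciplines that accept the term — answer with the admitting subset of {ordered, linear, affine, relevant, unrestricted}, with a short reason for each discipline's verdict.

admitted in: unrestricted
variable uses: u: 0×, y: 0×, z (bound): 2×, w (bound): 1×, v (bound): 1×
order of uses: z, w, z, v
typing: the term checks, with type ((T3 → T3) → T3 → T3) → T3 → T3
ordered ✗ (uses contraction: z ×2; u, y never used (weakening))
linear ✗ (uses contraction: z ×2; u, y never used (weakening))
affine ✗ (uses contraction: z ×2)
relevant ✗ (u, y never used (weakening))
unrestricted ✓ (simply typable at ((T3 → T3) → T3 → T3) → T3 → T3; W, C, E all held)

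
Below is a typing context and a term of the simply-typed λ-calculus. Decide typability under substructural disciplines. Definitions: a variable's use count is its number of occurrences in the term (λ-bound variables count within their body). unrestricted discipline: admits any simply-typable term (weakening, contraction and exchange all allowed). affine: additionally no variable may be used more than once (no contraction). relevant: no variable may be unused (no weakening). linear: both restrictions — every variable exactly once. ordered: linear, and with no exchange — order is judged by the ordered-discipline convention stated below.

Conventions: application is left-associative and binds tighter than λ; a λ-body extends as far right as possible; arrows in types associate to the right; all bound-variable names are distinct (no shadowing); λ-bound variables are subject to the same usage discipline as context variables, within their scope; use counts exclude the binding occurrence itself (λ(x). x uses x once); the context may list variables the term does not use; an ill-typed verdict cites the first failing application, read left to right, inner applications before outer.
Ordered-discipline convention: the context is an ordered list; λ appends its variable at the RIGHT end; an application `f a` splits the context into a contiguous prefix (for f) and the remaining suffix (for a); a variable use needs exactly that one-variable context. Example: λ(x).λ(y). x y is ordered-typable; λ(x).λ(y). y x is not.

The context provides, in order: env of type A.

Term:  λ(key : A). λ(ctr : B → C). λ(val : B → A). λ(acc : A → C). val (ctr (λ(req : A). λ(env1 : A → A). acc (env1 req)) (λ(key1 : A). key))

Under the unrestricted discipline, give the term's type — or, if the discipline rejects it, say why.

not well-typed under unrestricted — a type mismatch blocks all five
use counts: env: 0×, key [bound]: 1×, ctr [bound]: 1×, val [bound]: 1×, acc [bound]: 1×, req [bound]: 1×, env1 [bound]: 1×, key1 [bound]: 0×
left-to-right use order: val, ctr, acc, env1, req, key
typing: ill-typed: an application expects B but receives A → (A → A) → C
per-discipline verdicts: ordered ✗; linear ✗; affine ✗; relevant ✗; unrestricted ✗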